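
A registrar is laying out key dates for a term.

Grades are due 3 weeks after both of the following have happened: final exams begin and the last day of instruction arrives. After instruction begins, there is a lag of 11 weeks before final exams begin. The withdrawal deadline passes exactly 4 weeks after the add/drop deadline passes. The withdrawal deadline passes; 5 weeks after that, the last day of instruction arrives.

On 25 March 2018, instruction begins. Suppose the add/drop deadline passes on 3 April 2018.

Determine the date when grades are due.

Instruction begins: Mar 25, 2018.
Final exams begin: Mar 25, 2018 + 11 weeks = Jun 10, 2018.
The add/drop deadline passes: Apr 3, 2018.
The withdrawal deadline passes: Apr 3, 2018 + 4 weeks = May 1, 2018.
The last day of instruction arrives: May 1, 2018 + 5 weeks = Jun 5, 2018.
Both prerequisites met — final exams begin (Jun 10, 2018), the last day of instruction arrives (Jun 5, 2018); the later is Jun 10, 2018.
Grades are due: Jun 10, 2018 + 3 weeks = Jul 1, 2018.

1 July 2018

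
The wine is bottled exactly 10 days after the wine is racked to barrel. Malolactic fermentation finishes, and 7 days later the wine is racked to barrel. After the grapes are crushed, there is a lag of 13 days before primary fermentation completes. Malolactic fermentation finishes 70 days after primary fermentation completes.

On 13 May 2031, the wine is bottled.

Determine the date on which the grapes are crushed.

2 February 2031

The wine is bottled: May 13, 2031.
The wine is racked to barrel: May 13, 2031 − 10 days = May 3, 2031.
Malolactic fermentation finishes: May 3, 2031 − 7 days = Apr 26, 2031.
Primary fermentation completes: Apr 26, 2031 − 70 days = Feb 15, 2031.
The grapes are crushed: Feb 15, 2031 − 13 days = Feb 2, 2031.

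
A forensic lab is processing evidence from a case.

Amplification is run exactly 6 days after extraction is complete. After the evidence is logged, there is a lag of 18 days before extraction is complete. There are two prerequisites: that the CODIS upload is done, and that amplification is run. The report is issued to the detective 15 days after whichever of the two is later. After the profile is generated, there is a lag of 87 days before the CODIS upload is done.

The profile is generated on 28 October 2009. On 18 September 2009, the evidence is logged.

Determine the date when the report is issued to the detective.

7 February 2010

The profile is generated: Oct 28, 2009.
The CODIS upload is done: Oct 28, 2009 + 87 days = Jan 23, 2010.
The evidence is logged: Sep 18, 2009.
Extraction is complete: Sep 18, 2009 + 18 days = Oct 6, 2009.
Amplification is run: Oct 6, 2009 + 6 days = Oct 12, 2009.
Both prerequisites met — the CODIS upload is done (Jan 23, 2010), amplification is run (Oct 12, 2009); the later is Jan 23, 2010.
The report is issued to the detective: Jan 23, 2010 + 15 days = Feb 7, 2010.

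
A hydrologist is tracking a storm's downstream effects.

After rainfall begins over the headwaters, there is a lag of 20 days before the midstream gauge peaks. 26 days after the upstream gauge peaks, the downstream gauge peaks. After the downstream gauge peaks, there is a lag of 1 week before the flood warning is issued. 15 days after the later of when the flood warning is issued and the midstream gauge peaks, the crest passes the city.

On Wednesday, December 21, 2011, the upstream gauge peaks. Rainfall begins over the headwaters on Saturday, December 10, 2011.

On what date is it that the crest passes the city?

The upstream gauge peaks: Dec 21, 2011.
The downstream gauge peaks: Dec 21, 2011 + 26 days = Jan 16, 2012.
The flood warning is issued: Jan 16, 2012 + 1 week = Jan 23, 2012.
Rainfall begins over the headwaters: Dec 10, 2011.
The midstream gauge peaks: Dec 10, 2011 + 20 days = Dec 30, 2011.
Both prerequisites met — the flood warning is issued (Jan 23, 2012), the midstream gauge peaks (Dec 30, 2011); the later is Jan 23, 2012.
The crest passes the city: Jan 23, 2012 + 15 days = Feb 7, 2012.

Tuesday, February 7, 2012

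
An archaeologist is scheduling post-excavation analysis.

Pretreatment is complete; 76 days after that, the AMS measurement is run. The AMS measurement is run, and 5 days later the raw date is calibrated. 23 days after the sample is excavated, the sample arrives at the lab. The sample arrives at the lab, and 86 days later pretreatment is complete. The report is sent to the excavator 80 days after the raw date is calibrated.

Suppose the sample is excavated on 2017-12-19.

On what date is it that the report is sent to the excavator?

2018-09-15

The sample is excavated: Dec 19, 2017.
The sample arrives at the lab: Dec 19, 2017 + 23 days = Jan 11, 2018.
Pretreatment is complete: Jan 11, 2018 + 86 days = Apr 7, 2018.
The AMS measurement is run: Apr 7, 2018 + 76 days = Jun 22, 2018.
The raw date is calibrated: Jun 22, 2018 + 5 days = Jun 27, 2018.
The report is sent to the excavator: Jun 27, 2018 + 80 days = Sep 15, 2018.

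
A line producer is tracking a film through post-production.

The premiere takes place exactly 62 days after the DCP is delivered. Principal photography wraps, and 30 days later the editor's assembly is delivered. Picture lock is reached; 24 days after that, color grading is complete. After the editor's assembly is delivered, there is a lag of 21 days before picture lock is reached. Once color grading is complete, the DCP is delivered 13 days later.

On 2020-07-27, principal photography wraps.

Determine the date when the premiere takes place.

2020-12-24

Principal photography wraps: Jul 27, 2020.
The editor's assembly is delivered: Jul 27, 2020 + 30 days = Aug 26, 2020.
Picture lock is reached: Aug 26, 2020 + 21 days = Sep 16, 2020.
Color grading is complete: Sep 16, 2020 + 24 days = Oct 10, 2020.
The DCP is delivered: Oct 10, 2020 + 13 days = Oct 23, 2020.
The premiere takes place: Oct 23, 2020 + 62 days = Dec 24, 2020.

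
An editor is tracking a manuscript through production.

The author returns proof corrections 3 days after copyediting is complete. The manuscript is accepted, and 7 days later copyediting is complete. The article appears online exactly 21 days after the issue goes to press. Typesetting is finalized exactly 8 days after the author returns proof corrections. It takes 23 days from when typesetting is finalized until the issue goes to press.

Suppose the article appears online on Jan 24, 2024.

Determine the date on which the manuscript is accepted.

The article appears online: Jan 24, 2024.
The issue goes to press: Jan 24, 2024 − 21 days = Jan 3, 2024.
Typesetting is finalized: Jan 3, 2024 − 23 days = Dec 11, 2023.
The author returns proof corrections: Dec 11, 2023 − 8 days = Dec 3, 2023.
Copyediting is complete: Dec 3, 2023 − 3 days = Nov 30, 2023.
The manuscript is accepted: Nov 30, 2023 − 7 days = Nov 23, 2023.

Nov 23, 2023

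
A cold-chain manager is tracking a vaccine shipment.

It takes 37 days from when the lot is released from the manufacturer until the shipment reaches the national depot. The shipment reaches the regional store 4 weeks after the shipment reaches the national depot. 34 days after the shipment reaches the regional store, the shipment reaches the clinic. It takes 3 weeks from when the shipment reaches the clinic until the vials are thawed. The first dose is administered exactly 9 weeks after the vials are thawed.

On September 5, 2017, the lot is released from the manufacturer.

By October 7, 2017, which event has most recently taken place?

The lot is released from the manufacturer

The lot is released from the manufacturer: Sep 5, 2017.
The shipment reaches the national depot: Sep 5, 2017 + 37 days = Oct 12, 2017.
The shipment reaches the regional store: Oct 12, 2017 + 4 weeks = Nov 9, 2017.
The shipment reaches the clinic: Nov 9, 2017 + 34 days = Dec 13, 2017.
The vials are thawed: Dec 13, 2017 + 3 weeks = Jan 3, 2018.
The first dose is administered: Jan 3, 2018 + 9 weeks = Mar 7, 2018.
Oct 7, 2017 falls between when the lot is released from the manufacturer (Sep 5, 2017) and when the shipment reaches the national depot (Oct 12, 2017).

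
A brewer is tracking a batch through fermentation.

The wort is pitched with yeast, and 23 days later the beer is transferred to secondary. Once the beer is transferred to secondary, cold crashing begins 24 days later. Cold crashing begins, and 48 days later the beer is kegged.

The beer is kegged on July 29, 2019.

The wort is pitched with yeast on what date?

April 25, 2019

The beer is kegged: Jul 29, 2019.
Cold crashing begins: Jul 29, 2019 − 48 days = Jun 11, 2019.
The beer is transferred to secondary: Jun 11, 2019 − 24 days = May 18, 2019.
The wort is pitched with yeast: May 18, 2019 − 23 days = Apr 25, 2019.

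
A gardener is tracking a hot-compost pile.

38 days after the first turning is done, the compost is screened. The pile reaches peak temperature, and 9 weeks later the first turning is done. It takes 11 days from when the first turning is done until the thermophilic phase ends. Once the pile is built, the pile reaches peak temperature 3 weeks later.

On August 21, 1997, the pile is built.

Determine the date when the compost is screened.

December 21, 1997

The pile is built: Aug 21, 1997.
The pile reaches peak temperature: Aug 21, 1997 + 3 weeks = Sep 11, 1997.
The first turning is done: Sep 11, 1997 + 9 weeks = Nov 13, 1997.
The compost is screened: Nov 13, 1997 + 38 days = Dec 21, 1997.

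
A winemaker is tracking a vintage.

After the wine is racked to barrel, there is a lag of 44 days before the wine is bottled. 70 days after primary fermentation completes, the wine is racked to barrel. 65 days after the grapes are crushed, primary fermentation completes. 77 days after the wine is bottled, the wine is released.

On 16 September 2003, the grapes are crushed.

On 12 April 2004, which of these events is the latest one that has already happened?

The wine is bottled

The grapes are crushed: Sep 16, 2003.
Primary fermentation completes: Sep 16, 2003 + 65 days = Nov 20, 2003.
The wine is racked to barrel: Nov 20, 2003 + 70 days = Jan 29, 2004.
The wine is bottled: Jan 29, 2004 + 44 days = Mar 13, 2004.
The wine is released: Mar 13, 2004 + 77 days = May 29, 2004.
Apr 12, 2004 falls between when the wine is bottled (Mar 13, 2004) and when the wine is released (May 29, 2004).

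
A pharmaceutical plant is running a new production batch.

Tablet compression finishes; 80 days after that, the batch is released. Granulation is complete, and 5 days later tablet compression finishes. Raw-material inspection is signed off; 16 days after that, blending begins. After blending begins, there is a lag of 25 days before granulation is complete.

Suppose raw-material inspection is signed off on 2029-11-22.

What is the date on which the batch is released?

Raw-material inspection is signed off: Nov 22, 2029.
Blending begins: Nov 22, 2029 + 16 days = Dec 8, 2029.
Granulation is complete: Dec 8, 2029 + 25 days = Jan 2, 2030.
Tablet compression finishes: Jan 2, 2030 + 5 days = Jan 7, 2030.
The batch is released: Jan 7, 2030 + 80 days = Mar 28, 2030.

2030-03-28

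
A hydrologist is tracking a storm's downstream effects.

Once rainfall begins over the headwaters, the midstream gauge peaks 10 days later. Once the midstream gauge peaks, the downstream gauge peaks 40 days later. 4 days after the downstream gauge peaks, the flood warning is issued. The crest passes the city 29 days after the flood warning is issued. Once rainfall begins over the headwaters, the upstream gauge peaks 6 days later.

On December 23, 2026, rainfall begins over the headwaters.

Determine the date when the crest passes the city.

March 16, 2027

Rainfall begins over the headwaters: Dec 23, 2026.
The midstream gauge peaks: Dec 23, 2026 + 10 days = Jan 2, 2027.
The downstream gauge peaks: Jan 2, 2027 + 40 days = Feb 11, 2027.
The flood warning is issued: Feb 11, 2027 + 4 days = Feb 15, 2027.
The crest passes the city: Feb 15, 2027 + 29 days = Mar 16, 2027.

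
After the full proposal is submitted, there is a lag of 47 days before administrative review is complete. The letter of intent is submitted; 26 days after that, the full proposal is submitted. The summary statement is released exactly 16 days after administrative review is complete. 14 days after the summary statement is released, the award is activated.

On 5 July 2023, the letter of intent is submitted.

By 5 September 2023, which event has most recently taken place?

The letter of intent is submitted: Jul 5, 2023.
The full proposal is submitted: Jul 5, 2023 + 26 days = Jul 31, 2023.
Administrative review is complete: Jul 31, 2023 + 47 days = Sep 16, 2023.
The summary statement is released: Sep 16, 2023 + 16 days = Oct 2, 2023.
The award is activated: Oct 2, 2023 + 14 days = Oct 16, 2023.
Sep 5, 2023 falls between when the full proposal is submitted (Jul 31, 2023) and when administrative review is complete (Sep 16, 2023).

The full proposal is submitted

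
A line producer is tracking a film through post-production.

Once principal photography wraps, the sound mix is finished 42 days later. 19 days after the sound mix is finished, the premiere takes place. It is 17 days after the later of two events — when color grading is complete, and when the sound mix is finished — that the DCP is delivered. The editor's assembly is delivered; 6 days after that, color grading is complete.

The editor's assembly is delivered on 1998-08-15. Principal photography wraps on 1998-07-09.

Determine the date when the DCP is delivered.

1998-09-07

The editor's assembly is delivered: Aug 15, 1998.
Color grading is complete: Aug 15, 1998 + 6 days = Aug 21, 1998.
Principal photography wraps: Jul 9, 1998.
The sound mix is finished: Jul 9, 1998 + 42 days = Aug 20, 1998.
Both prerequisites met — color grading is complete (Aug 21, 1998), the sound mix is finished (Aug 20, 1998); the later is Aug 21, 1998.
The DCP is delivered: Aug 21, 1998 + 17 days = Sep 7, 1998.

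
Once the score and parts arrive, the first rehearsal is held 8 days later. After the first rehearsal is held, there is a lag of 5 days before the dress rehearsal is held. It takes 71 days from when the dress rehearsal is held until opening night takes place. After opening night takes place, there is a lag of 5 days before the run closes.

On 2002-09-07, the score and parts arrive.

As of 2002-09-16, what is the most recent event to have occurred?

The first rehearsal is held

The score and parts arrive: Sep 7, 2002.
The first rehearsal is held: Sep 7, 2002 + 8 days = Sep 15, 2002.
The dress rehearsal is held: Sep 15, 2002 + 5 days = Sep 20, 2002.
Opening night takes place: Sep 20, 2002 + 71 days = Nov 30, 2002.
The run closes: Nov 30, 2002 + 5 days = Dec 5, 2002.
Sep 16, 2002 falls between when the first rehearsal is held (Sep 15, 2002) and when the dress rehearsal is held (Sep 20, 2002).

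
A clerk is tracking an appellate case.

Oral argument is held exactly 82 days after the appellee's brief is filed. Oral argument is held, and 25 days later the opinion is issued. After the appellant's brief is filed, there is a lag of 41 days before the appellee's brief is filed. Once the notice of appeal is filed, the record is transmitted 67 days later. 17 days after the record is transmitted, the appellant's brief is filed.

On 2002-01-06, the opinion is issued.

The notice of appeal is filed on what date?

2001-05-19

The opinion is issued: Jan 6, 2002.
Oral argument is held: Jan 6, 2002 − 25 days = Dec 12, 2001.
The appellee's brief is filed: Dec 12, 2001 − 82 days = Sep 21, 2001.
The appellant's brief is filed: Sep 21, 2001 − 41 days = Aug 11, 2001.
The record is transmitted: Aug 11, 2001 − 17 days = Jul 25, 2001.
The notice of appeal is filed: Jul 25, 2001 − 67 days = May 19, 2001.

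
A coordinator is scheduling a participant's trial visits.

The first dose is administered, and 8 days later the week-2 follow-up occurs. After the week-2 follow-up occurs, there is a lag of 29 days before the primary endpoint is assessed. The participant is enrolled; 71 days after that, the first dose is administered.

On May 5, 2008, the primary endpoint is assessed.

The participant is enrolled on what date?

The primary endpoint is assessed: May 5, 2008.
The week-2 follow-up occurs: May 5, 2008 − 29 days = Apr 6, 2008.
The first dose is administered: Apr 6, 2008 − 8 days = Mar 29, 2008.
The participant is enrolled: Mar 29, 2008 − 71 days = Jan 18, 2008.

January 18, 2008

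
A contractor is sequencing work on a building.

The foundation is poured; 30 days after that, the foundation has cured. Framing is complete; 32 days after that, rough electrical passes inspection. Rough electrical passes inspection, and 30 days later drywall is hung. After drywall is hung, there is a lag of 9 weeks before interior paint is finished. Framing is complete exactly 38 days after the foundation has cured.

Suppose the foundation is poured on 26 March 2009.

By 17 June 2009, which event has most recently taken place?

The foundation is poured: Mar 26, 2009.
The foundation has cured: Mar 26, 2009 + 30 days = Apr 25, 2009.
Framing is complete: Apr 25, 2009 + 38 days = Jun 2, 2009.
Rough electrical passes inspection: Jun 2, 2009 + 32 days = Jul 4, 2009.
Drywall is hung: Jul 4, 2009 + 30 days = Aug 3, 2009.
Interior paint is finished: Aug 3, 2009 + 9 weeks = Oct 5, 2009.
Jun 17, 2009 falls between when framing is complete (Jun 2, 2009) and when rough electrical passes inspection (Jul 4, 2009).

Framing is complete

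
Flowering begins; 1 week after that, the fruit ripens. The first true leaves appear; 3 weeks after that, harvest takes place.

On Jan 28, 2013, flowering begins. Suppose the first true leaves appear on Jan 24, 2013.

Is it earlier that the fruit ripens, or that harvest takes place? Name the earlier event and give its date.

The fruit ripens — Feb 4, 2013

Flowering begins: Jan 28, 2013.
The fruit ripens: Jan 28, 2013 + 1 week = Feb 4, 2013.
The first true leaves appear: Jan 24, 2013.
Harvest takes place: Jan 24, 2013 + 3 weeks = Feb 14, 2013.
Comparing: the fruit ripens on Feb 4, 2013 vs harvest takes place on Feb 14, 2013. Earlier: the fruit ripens.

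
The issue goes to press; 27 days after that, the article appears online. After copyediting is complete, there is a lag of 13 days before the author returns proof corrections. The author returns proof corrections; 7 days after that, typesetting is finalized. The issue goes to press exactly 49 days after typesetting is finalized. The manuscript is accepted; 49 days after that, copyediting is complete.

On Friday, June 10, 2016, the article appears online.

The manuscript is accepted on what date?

Sunday, January 17, 2016

The article appears online: Jun 10, 2016.
The issue goes to press: Jun 10, 2016 − 27 days = May 14, 2016.
Typesetting is finalized: May 14, 2016 − 49 days = Mar 26, 2016.
The author returns proof corrections: Mar 26, 2016 − 7 days = Mar 19, 2016.
Copyediting is complete: Mar 19, 2016 − 13 days = Mar 6, 2016.
The manuscript is accepted: Mar 6, 2016 − 49 days = Jan 17, 2016.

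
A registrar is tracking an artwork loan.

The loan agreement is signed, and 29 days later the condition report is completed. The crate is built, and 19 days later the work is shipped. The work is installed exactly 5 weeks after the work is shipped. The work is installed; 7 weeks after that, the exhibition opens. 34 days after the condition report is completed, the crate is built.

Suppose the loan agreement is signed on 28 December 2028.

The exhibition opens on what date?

12 June 2029

The loan agreement is signed: Dec 28, 2028.
The condition report is completed: Dec 28, 2028 + 29 days = Jan 26, 2029.
The crate is built: Jan 26, 2029 + 34 days = Mar 1, 2029.
The work is shipped: Mar 1, 2029 + 19 days = Mar 20, 2029.
The work is installed: Mar 20, 2029 + 5 weeks = Apr 24, 2029.
The exhibition opens: Apr 24, 2029 + 7 weeks = Jun 12, 2029.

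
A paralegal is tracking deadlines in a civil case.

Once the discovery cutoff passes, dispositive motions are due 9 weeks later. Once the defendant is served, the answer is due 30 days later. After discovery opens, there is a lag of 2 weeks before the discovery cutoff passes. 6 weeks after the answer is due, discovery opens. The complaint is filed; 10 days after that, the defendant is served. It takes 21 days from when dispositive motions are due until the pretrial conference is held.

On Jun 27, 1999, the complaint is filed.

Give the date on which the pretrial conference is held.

Dec 24, 1999

The complaint is filed: Jun 27, 1999.
The defendant is served: Jun 27, 1999 + 10 days = Jul 7, 1999.
The answer is due: Jul 7, 1999 + 30 days = Aug 6, 1999.
Discovery opens: Aug 6, 1999 + 6 weeks = Sep 17, 1999.
The discovery cutoff passes: Sep 17, 1999 + 2 weeks = Oct 1, 1999.
Dispositive motions are due: Oct 1, 1999 + 9 weeks = Dec 3, 1999.
The pretrial conference is held: Dec 3, 1999 + 21 days = Dec 24, 1999.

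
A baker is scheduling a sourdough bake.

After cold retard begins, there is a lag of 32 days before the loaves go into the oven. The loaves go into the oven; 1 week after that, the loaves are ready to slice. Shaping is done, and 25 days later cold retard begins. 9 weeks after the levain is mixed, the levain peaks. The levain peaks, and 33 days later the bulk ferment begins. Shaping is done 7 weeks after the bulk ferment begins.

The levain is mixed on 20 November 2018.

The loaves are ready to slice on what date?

17 June 2019

The levain is mixed: Nov 20, 2018.
The levain peaks: Nov 20, 2018 + 9 weeks = Jan 22, 2019.
The bulk ferment begins: Jan 22, 2019 + 33 days = Feb 24, 2019.
Shaping is done: Feb 24, 2019 + 7 weeks = Apr 14, 2019.
Cold retard begins: Apr 14, 2019 + 25 days = May 9, 2019.
The loaves go into the oven: May 9, 2019 + 32 days = Jun 10, 2019.
The loaves are ready to slice: Jun 10, 2019 + 1 week = Jun 17, 2019.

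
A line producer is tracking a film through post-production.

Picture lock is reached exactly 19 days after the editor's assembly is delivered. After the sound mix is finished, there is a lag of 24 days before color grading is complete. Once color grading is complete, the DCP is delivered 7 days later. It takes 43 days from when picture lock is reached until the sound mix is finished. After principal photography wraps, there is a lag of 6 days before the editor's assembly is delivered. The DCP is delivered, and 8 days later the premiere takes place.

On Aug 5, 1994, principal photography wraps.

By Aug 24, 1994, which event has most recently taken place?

Principal photography wraps: Aug 5, 1994.
The editor's assembly is delivered: Aug 5, 1994 + 6 days = Aug 11, 1994.
Picture lock is reached: Aug 11, 1994 + 19 days = Aug 30, 1994.
The sound mix is finished: Aug 30, 1994 + 43 days = Oct 12, 1994.
Color grading is complete: Oct 12, 1994 + 24 days = Nov 5, 1994.
The DCP is delivered: Nov 5, 1994 + 7 days = Nov 12, 1994.
The premiere takes place: Nov 12, 1994 + 8 days = Nov 20, 1994.
Aug 24, 1994 falls between when the editor's assembly is delivered (Aug 11, 1994) and when picture lock is reached (Aug 30, 1994).

The editor's assembly is delivered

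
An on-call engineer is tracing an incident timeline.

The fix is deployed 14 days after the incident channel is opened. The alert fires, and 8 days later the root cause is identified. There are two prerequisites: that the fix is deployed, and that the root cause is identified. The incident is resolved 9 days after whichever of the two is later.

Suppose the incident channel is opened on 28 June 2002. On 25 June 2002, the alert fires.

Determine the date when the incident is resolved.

21 July 2002

The incident channel is opened: Jun 28, 2002.
The fix is deployed: Jun 28, 2002 + 14 days = Jul 12, 2002.
The alert fires: Jun 25, 2002.
The root cause is identified: Jun 25, 2002 + 8 days = Jul 3, 2002.
Both prerequisites met — the fix is deployed (Jul 12, 2002), the root cause is identified (Jul 3, 2002); the later is Jul 12, 2002.
The incident is resolved: Jul 12, 2002 + 9 days = Jul 21, 2002.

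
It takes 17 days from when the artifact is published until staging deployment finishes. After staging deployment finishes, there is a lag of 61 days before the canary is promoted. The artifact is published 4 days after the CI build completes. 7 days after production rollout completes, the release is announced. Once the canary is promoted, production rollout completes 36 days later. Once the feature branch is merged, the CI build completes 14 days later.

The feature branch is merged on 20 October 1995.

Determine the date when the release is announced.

7 March 1996

The feature branch is merged: Oct 20, 1995.
The CI build completes: Oct 20, 1995 + 14 days = Nov 3, 1995.
The artifact is published: Nov 3, 1995 + 4 days = Nov 7, 1995.
Staging deployment finishes: Nov 7, 1995 + 17 days = Nov 24, 1995.
The canary is promoted: Nov 24, 1995 + 61 days = Jan 24, 1996.
Production rollout completes: Jan 24, 1996 + 36 days = Feb 29, 1996.
The release is announced: Feb 29, 1996 + 7 days = Mar 7, 1996.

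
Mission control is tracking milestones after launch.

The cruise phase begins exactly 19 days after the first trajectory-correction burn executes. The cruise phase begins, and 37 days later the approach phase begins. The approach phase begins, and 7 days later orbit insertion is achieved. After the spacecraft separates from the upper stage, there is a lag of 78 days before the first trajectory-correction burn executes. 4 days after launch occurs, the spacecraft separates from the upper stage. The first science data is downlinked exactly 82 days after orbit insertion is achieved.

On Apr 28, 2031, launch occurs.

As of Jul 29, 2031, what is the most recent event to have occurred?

The first trajectory-correction burn executes

Launch occurs: Apr 28, 2031.
The spacecraft separates from the upper stage: Apr 28, 2031 + 4 days = May 2, 2031.
The first trajectory-correction burn executes: May 2, 2031 + 78 days = Jul 19, 2031.
The cruise phase begins: Jul 19, 2031 + 19 days = Aug 7, 2031.
The approach phase begins: Aug 7, 2031 + 37 days = Sep 13, 2031.
Orbit insertion is achieved: Sep 13, 2031 + 7 days = Sep 20, 2031.
The first science data is downlinked: Sep 20, 2031 + 82 days = Dec 11, 2031.
Jul 29, 2031 falls between when the first trajectory-correction burn executes (Jul 19, 2031) and when the cruise phase begins (Aug 7, 2031).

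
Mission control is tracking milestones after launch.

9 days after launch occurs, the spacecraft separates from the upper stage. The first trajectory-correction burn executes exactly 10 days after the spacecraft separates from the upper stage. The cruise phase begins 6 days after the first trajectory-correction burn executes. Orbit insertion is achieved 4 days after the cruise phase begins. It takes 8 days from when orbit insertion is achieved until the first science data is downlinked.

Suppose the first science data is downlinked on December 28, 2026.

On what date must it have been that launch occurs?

November 21, 2026

The first science data is downlinked: Dec 28, 2026.
Orbit insertion is achieved: Dec 28, 2026 − 8 days = Dec 20, 2026.
The cruise phase begins: Dec 20, 2026 − 4 days = Dec 16, 2026.
The first trajectory-correction burn executes: Dec 16, 2026 − 6 days = Dec 10, 2026.
The spacecraft separates from the upper stage: Dec 10, 2026 − 10 days = Nov 30, 2026.
Launch occurs: Nov 30, 2026 − 9 days = Nov 21, 2026.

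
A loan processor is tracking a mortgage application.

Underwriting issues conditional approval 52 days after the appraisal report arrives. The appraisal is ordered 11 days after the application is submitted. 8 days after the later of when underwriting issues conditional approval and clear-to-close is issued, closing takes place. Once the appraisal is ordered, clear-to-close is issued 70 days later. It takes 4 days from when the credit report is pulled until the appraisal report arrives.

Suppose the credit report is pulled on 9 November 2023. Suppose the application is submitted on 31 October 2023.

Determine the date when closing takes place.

28 January 2024

The credit report is pulled: Nov 9, 2023.
The appraisal report arrives: Nov 9, 2023 + 4 days = Nov 13, 2023.
Underwriting issues conditional approval: Nov 13, 2023 + 52 days = Jan 4, 2024.
The application is submitted: Oct 31, 2023.
The appraisal is ordered: Oct 31, 2023 + 11 days = Nov 11, 2023.
Clear-to-close is issued: Nov 11, 2023 + 70 days = Jan 20, 2024.
Both prerequisites met — underwriting issues conditional approval (Jan 4, 2024), clear-to-close is issued (Jan 20, 2024); the later is Jan 20, 2024.
Closing takes place: Jan 20, 2024 + 8 days = Jan 28, 2024.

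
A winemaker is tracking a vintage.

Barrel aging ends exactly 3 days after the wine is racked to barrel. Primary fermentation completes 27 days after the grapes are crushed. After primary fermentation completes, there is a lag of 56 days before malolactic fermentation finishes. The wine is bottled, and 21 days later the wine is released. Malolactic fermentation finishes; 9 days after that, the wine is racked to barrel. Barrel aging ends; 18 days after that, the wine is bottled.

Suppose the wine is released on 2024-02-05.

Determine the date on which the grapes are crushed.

2023-09-24

The wine is released: Feb 5, 2024.
The wine is bottled: Feb 5, 2024 − 21 days = Jan 15, 2024.
Barrel aging ends: Jan 15, 2024 − 18 days = Dec 28, 2023.
The wine is racked to barrel: Dec 28, 2023 − 3 days = Dec 25, 2023.
Malolactic fermentation finishes: Dec 25, 2023 − 9 days = Dec 16, 2023.
Primary fermentation completes: Dec 16, 2023 − 56 days = Oct 21, 2023.
The grapes are crushed: Oct 21, 2023 − 27 days = Sep 24, 2023.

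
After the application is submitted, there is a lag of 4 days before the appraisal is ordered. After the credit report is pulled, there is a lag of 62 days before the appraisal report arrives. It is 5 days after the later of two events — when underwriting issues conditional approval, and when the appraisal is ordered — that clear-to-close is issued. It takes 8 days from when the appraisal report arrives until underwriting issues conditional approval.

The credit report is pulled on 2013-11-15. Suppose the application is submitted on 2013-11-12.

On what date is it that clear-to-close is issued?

The credit report is pulled: Nov 15, 2013.
The appraisal report arrives: Nov 15, 2013 + 62 days = Jan 16, 2014.
Underwriting issues conditional approval: Jan 16, 2014 + 8 days = Jan 24, 2014.
The application is submitted: Nov 12, 2013.
The appraisal is ordered: Nov 12, 2013 + 4 days = Nov 16, 2013.
Both prerequisites met — underwriting issues conditional approval (Jan 24, 2014), the appraisal is ordered (Nov 16, 2013); the later is Jan 24, 2014.
Clear-to-close is issued: Jan 24, 2014 + 5 days = Jan 29, 2014.

2014-01-29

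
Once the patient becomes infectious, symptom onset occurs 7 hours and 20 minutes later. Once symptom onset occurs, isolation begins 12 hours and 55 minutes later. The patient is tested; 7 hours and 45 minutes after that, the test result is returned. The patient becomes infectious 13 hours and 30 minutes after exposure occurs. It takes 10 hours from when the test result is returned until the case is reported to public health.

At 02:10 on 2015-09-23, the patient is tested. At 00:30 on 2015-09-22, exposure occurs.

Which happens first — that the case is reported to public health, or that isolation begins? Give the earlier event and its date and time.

Isolation begins — 10:15 on 2015-09-23

The patient is tested: 02:10 Sep 23, 2015.
The test result is returned: 02:10 Sep 23, 2015 + 7h45m = 09:55 Sep 23, 2015.
The case is reported to public health: 09:55 Sep 23, 2015 + 10h = 19:55 Sep 23, 2015.
Exposure occurs: 00:30 Sep 22, 2015.
The patient becomes infectious: 00:30 Sep 22, 2015 + 13h30m = 14:00 Sep 22, 2015.
Symptom onset occurs: 14:00 Sep 22, 2015 + 7h20m = 21:20 Sep 22, 2015.
Isolation begins: 21:20 Sep 22, 2015 + 12h55m = 10:15 Sep 23, 2015.
Comparing: the case is reported to public health at 19:55 Sep 23, 2015 vs isolation begins at 10:15 Sep 23, 2015. Earlier: isolation begins.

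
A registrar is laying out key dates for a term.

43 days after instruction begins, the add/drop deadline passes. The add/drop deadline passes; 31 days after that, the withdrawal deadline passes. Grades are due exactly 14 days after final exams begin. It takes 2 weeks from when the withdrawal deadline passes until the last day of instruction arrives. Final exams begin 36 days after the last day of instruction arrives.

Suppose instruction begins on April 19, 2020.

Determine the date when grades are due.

Instruction begins: Apr 19, 2020.
The add/drop deadline passes: Apr 19, 2020 + 43 days = Jun 1, 2020.
The withdrawal deadline passes: Jun 1, 2020 + 31 days = Jul 2, 2020.
The last day of instruction arrives: Jul 2, 2020 + 2 weeks = Jul 16, 2020.
Final exams begin: Jul 16, 2020 + 36 days = Aug 21, 2020.
Grades are due: Aug 21, 2020 + 14 days = Sep 4, 2020.

September 4, 2020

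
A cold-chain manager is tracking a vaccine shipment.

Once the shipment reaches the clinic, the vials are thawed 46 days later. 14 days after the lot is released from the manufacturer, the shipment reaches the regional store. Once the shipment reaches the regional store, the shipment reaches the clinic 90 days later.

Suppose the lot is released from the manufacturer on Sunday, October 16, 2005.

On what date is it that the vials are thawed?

The lot is released from the manufacturer: Oct 16, 2005.
The shipment reaches the regional store: Oct 16, 2005 + 14 days = Oct 30, 2005.
The shipment reaches the clinic: Oct 30, 2005 + 90 days = Jan 28, 2006.
The vials are thawed: Jan 28, 2006 + 46 days = Mar 15, 2006.

Wednesday, March 15, 2006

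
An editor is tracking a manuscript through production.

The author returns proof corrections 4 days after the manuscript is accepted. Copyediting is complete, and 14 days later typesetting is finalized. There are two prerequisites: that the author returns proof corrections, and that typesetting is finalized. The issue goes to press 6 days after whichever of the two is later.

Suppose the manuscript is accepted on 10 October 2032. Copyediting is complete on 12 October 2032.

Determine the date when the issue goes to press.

The manuscript is accepted: Oct 10, 2032.
The author returns proof corrections: Oct 10, 2032 + 4 days = Oct 14, 2032.
Copyediting is complete: Oct 12, 2032.
Typesetting is finalized: Oct 12, 2032 + 14 days = Oct 26, 2032.
Both prerequisites met — the author returns proof corrections (Oct 14, 2032), typesetting is finalized (Oct 26, 2032); the later is Oct 26, 2032.
The issue goes to press: Oct 26, 2032 + 6 days = Nov 1, 2032.

1 November 2032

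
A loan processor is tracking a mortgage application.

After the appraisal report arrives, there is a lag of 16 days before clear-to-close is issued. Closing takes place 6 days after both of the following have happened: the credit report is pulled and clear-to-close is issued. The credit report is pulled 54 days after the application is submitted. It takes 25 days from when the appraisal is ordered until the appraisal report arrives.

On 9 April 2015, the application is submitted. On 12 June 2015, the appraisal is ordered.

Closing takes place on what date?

The application is submitted: Apr 9, 2015.
The credit report is pulled: Apr 9, 2015 + 54 days = Jun 2, 2015.
The appraisal is ordered: Jun 12, 2015.
The appraisal report arrives: Jun 12, 2015 + 25 days = Jul 7, 2015.
Clear-to-close is issued: Jul 7, 2015 + 16 days = Jul 23, 2015.
Both prerequisites met — the credit report is pulled (Jun 2, 2015), clear-to-close is issued (Jul 23, 2015); the later is Jul 23, 2015.
Closing takes place: Jul 23, 2015 + 6 days = Jul 29, 2015.

29 July 2015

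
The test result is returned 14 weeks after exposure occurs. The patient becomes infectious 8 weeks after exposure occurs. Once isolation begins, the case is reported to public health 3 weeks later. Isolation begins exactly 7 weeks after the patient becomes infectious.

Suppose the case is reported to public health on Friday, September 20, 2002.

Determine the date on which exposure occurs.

The case is reported to public health: Sep 20, 2002.
Isolation begins: Sep 20, 2002 − 3 weeks = Aug 30, 2002.
The patient becomes infectious: Aug 30, 2002 − 7 weeks = Jul 12, 2002.
Exposure occurs: Jul 12, 2002 − 8 weeks = May 17, 2002.

Friday, May 17, 2002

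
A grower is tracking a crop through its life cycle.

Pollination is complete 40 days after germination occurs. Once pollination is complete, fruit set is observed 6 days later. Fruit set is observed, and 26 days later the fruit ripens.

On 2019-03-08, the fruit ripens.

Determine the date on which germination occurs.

2018-12-26

The fruit ripens: Mar 8, 2019.
Fruit set is observed: Mar 8, 2019 − 26 days = Feb 10, 2019.
Pollination is complete: Feb 10, 2019 − 6 days = Feb 4, 2019.
Germination occurs: Feb 4, 2019 − 40 days = Dec 26, 2018.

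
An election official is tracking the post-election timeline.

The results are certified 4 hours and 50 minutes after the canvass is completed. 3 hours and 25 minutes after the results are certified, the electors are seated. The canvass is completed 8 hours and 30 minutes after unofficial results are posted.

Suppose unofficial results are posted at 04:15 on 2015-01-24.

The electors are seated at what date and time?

21:00 on 2015-01-24

Unofficial results are posted: 04:15 Jan 24, 2015.
The canvass is completed: 04:15 Jan 24, 2015 + 8h30m = 12:45 Jan 24, 2015.
The results are certified: 12:45 Jan 24, 2015 + 4h50m = 17:35 Jan 24, 2015.
The electors are seated: 17:35 Jan 24, 2015 + 3h25m = 21:00 Jan 24, 2015.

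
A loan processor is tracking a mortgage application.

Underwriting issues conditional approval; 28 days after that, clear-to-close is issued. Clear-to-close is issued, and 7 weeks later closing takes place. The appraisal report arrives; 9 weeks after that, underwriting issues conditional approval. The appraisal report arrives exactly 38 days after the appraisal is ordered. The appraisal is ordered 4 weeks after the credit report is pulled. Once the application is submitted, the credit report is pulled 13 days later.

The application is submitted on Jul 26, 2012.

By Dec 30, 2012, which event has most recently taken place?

Underwriting issues conditional approval

The application is submitted: Jul 26, 2012.
The credit report is pulled: Jul 26, 2012 + 13 days = Aug 8, 2012.
The appraisal is ordered: Aug 8, 2012 + 4 weeks = Sep 5, 2012.
The appraisal report arrives: Sep 5, 2012 + 38 days = Oct 13, 2012.
Underwriting issues conditional approval: Oct 13, 2012 + 9 weeks = Dec 15, 2012.
Clear-to-close is issued: Dec 15, 2012 + 28 days = Jan 12, 2013.
Closing takes place: Jan 12, 2013 + 7 weeks = Mar 2, 2013.
Dec 30, 2012 falls between when underwriting issues conditional approval (Dec 15, 2012) and when clear-to-close is issued (Jan 12, 2013).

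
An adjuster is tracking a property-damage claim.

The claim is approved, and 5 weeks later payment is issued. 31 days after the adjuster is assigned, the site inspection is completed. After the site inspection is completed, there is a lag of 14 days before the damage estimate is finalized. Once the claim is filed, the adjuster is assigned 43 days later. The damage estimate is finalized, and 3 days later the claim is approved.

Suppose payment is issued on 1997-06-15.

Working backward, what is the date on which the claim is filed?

Payment is issued: Jun 15, 1997.
The claim is approved: Jun 15, 1997 − 5 weeks = May 11, 1997.
The damage estimate is finalized: May 11, 1997 − 3 days = May 8, 1997.
The site inspection is completed: May 8, 1997 − 14 days = Apr 24, 1997.
The adjuster is assigned: Apr 24, 1997 − 31 days = Mar 24, 1997.
The claim is filed: Mar 24, 1997 − 43 days = Feb 9, 1997.

1997-02-09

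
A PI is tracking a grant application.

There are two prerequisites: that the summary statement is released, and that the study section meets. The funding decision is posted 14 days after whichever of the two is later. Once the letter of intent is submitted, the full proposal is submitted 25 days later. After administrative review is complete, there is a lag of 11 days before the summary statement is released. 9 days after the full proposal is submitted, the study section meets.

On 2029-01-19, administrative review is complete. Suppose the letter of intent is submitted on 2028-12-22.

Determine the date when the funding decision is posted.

2029-02-13

Administrative review is complete: Jan 19, 2029.
The summary statement is released: Jan 19, 2029 + 11 days = Jan 30, 2029.
The letter of intent is submitted: Dec 22, 2028.
The full proposal is submitted: Dec 22, 2028 + 25 days = Jan 16, 2029.
The study section meets: Jan 16, 2029 + 9 days = Jan 25, 2029.
Both prerequisites met — the summary statement is released (Jan 30, 2029), the study section meets (Jan 25, 2029); the later is Jan 30, 2029.
The funding decision is posted: Jan 30, 2029 + 14 days = Feb 13, 2029.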